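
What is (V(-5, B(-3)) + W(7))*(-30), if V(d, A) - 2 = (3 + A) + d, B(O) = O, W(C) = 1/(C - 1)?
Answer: 85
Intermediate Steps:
W(C) = 1/(-1 + C)
V(d, A) = 5 + A + d (V(d, A) = 2 + ((3 + A) + d) = 2 + (3 + A + d) = 5 + A + d)
(V(-5, B(-3)) + W(7))*(-30) = ((5 - 3 - 5) + 1/(-1 + 7))*(-30) = (-3 + 1/6)*(-30) = (-3 + ⅙)*(-30) = -17/6*(-30) = 85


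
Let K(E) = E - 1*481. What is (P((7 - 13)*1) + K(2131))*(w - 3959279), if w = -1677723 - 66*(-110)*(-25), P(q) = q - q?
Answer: -9600528300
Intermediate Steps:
K(E) = -481 + E (K(E) = E - 481 = -481 + E)
P(q) = 0
w = -1859223 (w = -1677723 + 7260*(-25) = -1677723 - 181500 = -1859223)
(P((7 - 13)*1) + K(2131))*(w - 3959279) = (0 + (-481 + 2131))*(-1859223 - 3959279) = (0 + 1650)*(-5818502) = 1650*(-5818502) = -9600528300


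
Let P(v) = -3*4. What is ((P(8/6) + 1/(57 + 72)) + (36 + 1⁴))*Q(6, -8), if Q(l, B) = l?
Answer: 6452/43 ≈ 150.05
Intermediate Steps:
P(v) = -12
((P(8/6) + 1/(57 + 72)) + (36 + 1⁴))*Q(6, -8) = ((-12 + 1/(57 + 72)) + (36 + 1⁴))*6 = ((-12 + 1/129) + (36 + 1))*6 = ((-12 + 1/129) + 37)*6 = (-1547/129 + 37)*6 = (3226/129)*6 = 6452/43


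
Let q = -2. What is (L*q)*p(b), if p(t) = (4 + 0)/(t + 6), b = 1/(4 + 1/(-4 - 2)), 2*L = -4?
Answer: 23/9 ≈ 2.5556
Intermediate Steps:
L = -2 (L = (½)*(-4) = -2)
b = 6/23 (b = 1/(4 + 1/(-6)) = 1/(4 - ⅙) = 1/(23/6) = 6/23 ≈ 0.26087)
p(t) = 4/(6 + t)
(L*q)*p(b) = (-2*(-2))*(4/(6 + 6/23)) = 4*(4/(144/23)) = 4*(4*(23/144)) = 4*(23/36) = 23/9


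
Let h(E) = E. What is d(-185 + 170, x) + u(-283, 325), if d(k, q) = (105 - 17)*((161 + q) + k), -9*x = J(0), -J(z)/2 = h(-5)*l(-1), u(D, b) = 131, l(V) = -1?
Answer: 117691/9 ≈ 13077.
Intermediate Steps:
J(z) = -10 (J(z) = -(-10)*(-1) = -2*5 = -10)
x = 10/9 (x = -⅑*(-10) = 10/9 ≈ 1.1111)
d(k, q) = 14168 + 88*k + 88*q (d(k, q) = 88*(161 + k + q) = 14168 + 88*k + 88*q)
d(-185 + 170, x) + u(-283, 325) = (14168 + 88*(-185 + 170) + 88*(10/9)) + 131 = (14168 + 88*(-15) + 880/9) + 131 = (14168 - 1320 + 880/9) + 131 = 116512/9 + 131 = 117691/9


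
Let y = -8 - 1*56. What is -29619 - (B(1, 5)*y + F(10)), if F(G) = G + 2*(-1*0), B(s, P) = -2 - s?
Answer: -29821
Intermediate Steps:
y = -64 (y = -8 - 56 = -64)
F(G) = G (F(G) = G + 2*0 = G + 0 = G)
-29619 - (B(1, 5)*y + F(10)) = -29619 - ((-2 - 1*1)*(-64) + 10) = -29619 - ((-2 - 1)*(-64) + 10) = -29619 - (-3*(-64) + 10) = -29619 - (192 + 10) = -29619 - 1*202 = -29619 - 202 = -29821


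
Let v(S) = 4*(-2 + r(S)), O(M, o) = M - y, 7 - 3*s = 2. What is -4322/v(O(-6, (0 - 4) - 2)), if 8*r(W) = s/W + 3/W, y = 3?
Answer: 116694/223 ≈ 523.29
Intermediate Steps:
s = 5/3 (s = 7/3 - ⅓*2 = 7/3 - ⅔ = 5/3 ≈ 1.6667)
r(W) = 7/(12*W) (r(W) = (5/(3*W) + 3/W)/8 = (14/(3*W))/8 = 7/(12*W))
O(M, o) = -3 + M (O(M, o) = M - 1*3 = M - 3 = -3 + M)
v(S) = -8 + 7/(3*S) (v(S) = 4*(-2 + 7/(12*S)) = -8 + 7/(3*S))
-4322/v(O(-6, (0 - 4) - 2)) = -4322/(-8 + 7/(3*(-3 - 6))) = -4322/(-8 + (7/3)/(-9)) = -4322/(-8 + (7/3)*(-⅑)) = -4322/(-8 - 7/27) = -4322/(-223/27) = -4322*(-27/223) = 116694/223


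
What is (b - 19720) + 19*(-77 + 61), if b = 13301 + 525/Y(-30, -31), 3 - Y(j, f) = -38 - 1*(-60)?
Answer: -128262/19 ≈ -6750.6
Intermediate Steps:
Y(j, f) = -19 (Y(j, f) = 3 - (-38 - 1*(-60)) = 3 - (-38 + 60) = 3 - 1*22 = 3 - 22 = -19)
b = 252194/19 (b = 13301 + 525/(-19) = 13301 + 525*(-1/19) = 13301 - 525/19 = 252194/19 ≈ 13273.)
(b - 19720) + 19*(-77 + 61) = (252194/19 - 19720) + 19*(-77 + 61) = -122486/19 + 19*(-16) = -122486/19 - 304 = -128262/19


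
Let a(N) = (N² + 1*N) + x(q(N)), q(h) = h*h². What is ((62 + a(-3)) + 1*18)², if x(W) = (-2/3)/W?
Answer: 48553024/6561 ≈ 7400.3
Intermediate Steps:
q(h) = h³
x(W) = -2/(3*W) (x(W) = (-2*⅓)/W = -2/(3*W))
a(N) = N + N² - 2/(3*N³) (a(N) = (N² + 1*N) - 2/(3*N³) = (N² + N) - 2/(3*N³) = (N + N²) - 2/(3*N³) = N + N² - 2/(3*N³))
((62 + a(-3)) + 1*18)² = ((62 + (-3 + (-3)² - ⅔/(-3)³)) + 1*18)² = ((62 + (-3 + 9 - ⅔*(-1/27))) + 18)² = ((62 + (-3 + 9 + 2/81)) + 18)² = ((62 + 488/81) + 18)² = (5510/81 + 18)² = (6968/81)² = 48553024/6561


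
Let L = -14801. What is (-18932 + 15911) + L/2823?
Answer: -8543084/2823 ≈ -3026.2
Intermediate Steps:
(-18932 + 15911) + L/2823 = (-18932 + 15911) - 14801/2823 = -3021 - 14801*1/2823 = -3021 - 14801/2823 = -8543084/2823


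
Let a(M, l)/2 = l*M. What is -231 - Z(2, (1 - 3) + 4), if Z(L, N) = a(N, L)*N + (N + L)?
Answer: -251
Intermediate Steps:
a(M, l) = 2*M*l (a(M, l) = 2*(l*M) = 2*(M*l) = 2*M*l)
Z(L, N) = L + N + 2*L*N² (Z(L, N) = (2*N*L)*N + (N + L) = (2*L*N)*N + (L + N) = 2*L*N² + (L + N) = L + N + 2*L*N²)
-231 - Z(2, (1 - 3) + 4) = -231 - (2 + ((1 - 3) + 4) + 2*2*((1 - 3) + 4)²) = -231 - (2 + (-2 + 4) + 2*2*(-2 + 4)²) = -231 - (2 + 2 + 2*2*2²) = -231 - (2 + 2 + 2*2*4) = -231 - (2 + 2 + 16) = -231 - 1*20 = -231 - 20 = -251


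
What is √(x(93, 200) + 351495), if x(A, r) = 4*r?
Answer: √352295 ≈ 593.54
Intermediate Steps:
√(x(93, 200) + 351495) = √(4*200 + 351495) = √(800 + 351495) = √352295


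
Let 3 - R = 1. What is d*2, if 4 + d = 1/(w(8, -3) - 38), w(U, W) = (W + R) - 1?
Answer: -161/20 ≈ -8.0500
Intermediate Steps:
R = 2 (R = 3 - 1*1 = 3 - 1 = 2)
w(U, W) = 1 + W (w(U, W) = (W + 2) - 1 = (2 + W) - 1 = 1 + W)
d = -161/40 (d = -4 + 1/((1 - 3) - 38) = -4 + 1/(-2 - 38) = -4 + 1/(-40) = -4 - 1/40 = -161/40 ≈ -4.0250)
d*2 = -161/40*2 = -161/20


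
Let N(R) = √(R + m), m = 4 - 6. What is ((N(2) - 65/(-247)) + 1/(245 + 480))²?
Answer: 13278736/189750625 ≈ 0.069980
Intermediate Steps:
m = -2
N(R) = √(-2 + R) (N(R) = √(R - 2) = √(-2 + R))
((N(2) - 65/(-247)) + 1/(245 + 480))² = ((√(-2 + 2) - 65/(-247)) + 1/(245 + 480))² = ((√0 - 65*(-1/247)) + 1/725)² = ((0 + 5/19) + 1/725)² = (5/19 + 1/725)² = (3644/13775)² = 13278736/189750625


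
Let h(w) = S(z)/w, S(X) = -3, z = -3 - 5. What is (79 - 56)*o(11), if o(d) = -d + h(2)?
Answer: -575/2 ≈ -287.50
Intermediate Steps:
z = -8
h(w) = -3/w
o(d) = -3/2 - d (o(d) = -d - 3/2 = -3/2 - d)
(79 - 56)*o(11) = (79 - 56)*(-3/2 - 1*11) = 23*(-3/2 - 11) = 23*(-25/2) = -575/2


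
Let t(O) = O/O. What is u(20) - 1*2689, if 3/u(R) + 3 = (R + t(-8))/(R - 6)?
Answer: -2691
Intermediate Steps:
t(O) = 1
u(R) = 3/(-3 + (1 + R)/(-6 + R)) (u(R) = 3/(-3 + (R + 1)/(R - 6)) = 3/(-3 + (1 + R)/(-6 + R)))
u(20) - 1*2689 = 3*(-6 + 20)/(19 - 2*20) - 1*2689 = 3*14/(19 - 40) - 2689 = 3*14/(-21) - 2689 = 3*(-1/21)*14 - 2689 = -2 - 2689 = -2691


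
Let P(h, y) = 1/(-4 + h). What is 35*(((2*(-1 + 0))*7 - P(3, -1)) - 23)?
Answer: -1260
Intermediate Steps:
35*(((2*(-1 + 0))*7 - P(3, -1)) - 23) = 35*(((2*(-1 + 0))*7 - 1/(-4 + 3)) - 23) = 35*(((2*(-1))*7 - 1/(-1)) - 23) = 35*((-2*7 - 1*(-1)) - 23) = 35*((-14 + 1) - 23) = 35*(-13 - 23) = 35*(-36) = -1260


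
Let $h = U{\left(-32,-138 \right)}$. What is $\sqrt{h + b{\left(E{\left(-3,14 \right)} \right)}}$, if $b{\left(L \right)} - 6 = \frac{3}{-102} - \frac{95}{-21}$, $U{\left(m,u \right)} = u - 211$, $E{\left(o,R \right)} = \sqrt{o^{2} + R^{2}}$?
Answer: $\frac{i \sqrt{172568802}}{714} \approx 18.399 i$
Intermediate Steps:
$E{\left(o,R \right)} = \sqrt{R^{2} + o^{2}}$
$U{\left(m,u \right)} = -211 + u$
$h = -349$ ($h = -211 - 138 = -349$)
$b{\left(L \right)} = \frac{7493}{714}$ ($b{\left(L \right)} = 6 + \left(\frac{3}{-102} - \frac{95}{-21}\right) = 6 + \left(3 \left(- \frac{1}{102}\right) - - \frac{95}{21}\right) = 6 + \left(- \frac{1}{34} + \frac{95}{21}\right) = 6 + \frac{3209}{714} = \frac{7493}{714}$)
$\sqrt{h + b{\left(E{\left(-3,14 \right)} \right)}} = \sqrt{-349 + \frac{7493}{714}} = \sqrt{- \frac{241693}{714}} = \frac{i \sqrt{172568802}}{714}$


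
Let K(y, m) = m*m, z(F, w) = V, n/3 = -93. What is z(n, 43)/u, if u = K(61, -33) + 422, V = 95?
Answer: 95/1511 ≈ 0.062872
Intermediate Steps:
n = -279 (n = 3*(-93) = -279)
z(F, w) = 95
K(y, m) = m**2
u = 1511 (u = (-33)**2 + 422 = 1089 + 422 = 1511)
z(n, 43)/u = 95/1511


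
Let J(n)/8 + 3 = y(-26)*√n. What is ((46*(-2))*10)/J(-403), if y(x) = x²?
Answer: 345/184161337 + 77740*I*√403/184161337 ≈ 1.8734e-6 + 0.0084742*I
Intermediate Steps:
J(n) = -24 + 5408*√n (J(n) = -24 + 8*((-26)²*√n) = -24 + 8*(676*√n) = -24 + 5408*√n)
((46*(-2))*10)/J(-403) = ((46*(-2))*10)/(-24 + 5408*√(-403)) = (-92*10)/(-24 + 5408*(I*√403)) = -920/(-24 + 5408*I*√403)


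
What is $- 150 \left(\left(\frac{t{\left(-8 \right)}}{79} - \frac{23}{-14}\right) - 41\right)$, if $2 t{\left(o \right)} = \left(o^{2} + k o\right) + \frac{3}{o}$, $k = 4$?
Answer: $\frac{25984575}{4424} \approx 5873.5$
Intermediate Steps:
$t{\left(o \right)} = \frac{o^{2}}{2} + 2 o + \frac{3}{2 o}$ ($t{\left(o \right)} = \frac{\left(o^{2} + 4 o\right) + \frac{3}{o}}{2} = \frac{o^{2} + \frac{3}{o} + 4 o}{2} = \frac{o^{2}}{2} + 2 o + \frac{3}{2 o}$)
$- 150 \left(\left(\frac{t{\left(-8 \right)}}{79} - \frac{23}{-14}\right) - 41\right) = - 150 \left(\left(\frac{\frac{1}{2} \frac{1}{-8} \left(3 + \left(-8\right)^{2} \left(4 - 8\right)\right)}{79} - \frac{23}{-14}\right) - 41\right) = - 150 \left(\left(\frac{1}{2} \left(- \frac{1}{8}\right) \left(3 + 64 \left(-4\right)\right) \frac{1}{79} - - \frac{23}{14}\right) - 41\right) = - 150 \left(\left(\frac{1}{2} \left(- \frac{1}{8}\right) \left(3 - 256\right) \frac{1}{79} + \frac{23}{14}\right) - 41\right) = - 150 \left(\left(\frac{1}{2} \left(- \frac{1}{8}\right) \left(-253\right) \frac{1}{79} + \frac{23}{14}\right) - 41\right) = - 150 \left(\left(\frac{253}{16} \cdot \frac{1}{79} + \frac{23}{14}\right) - 41\right) = - 150 \left(\left(\frac{253}{1264} + \frac{23}{14}\right) - 41\right) = - 150 \left(\frac{16307}{8848} - 41\right) = \left(-150\right) \left(- \frac{346461}{8848}\right) = \frac{25984575}{4424}$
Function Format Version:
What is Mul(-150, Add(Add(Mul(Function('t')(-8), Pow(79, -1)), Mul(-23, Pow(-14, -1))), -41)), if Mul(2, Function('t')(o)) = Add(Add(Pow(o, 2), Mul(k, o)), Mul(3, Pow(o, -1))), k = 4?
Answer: Rational(25984575, 4424) ≈ 5873.5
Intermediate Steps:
Function('t')(o) = Add(Mul(Rational(1, 2), Pow(o, 2)), Mul(2, o), Mul(Rational(3, 2), Pow(o, -1))) (Function('t')(o) = Mul(Rational(1, 2), Add(Add(Pow(o, 2), Mul(4, o)), Mul(3, Pow(o, -1)))) = Mul(Rational(1, 2), Add(Pow(o, 2), Mul(3, Pow(o, -1)), Mul(4, o))) = Add(Mul(Rational(1, 2), Pow(o, 2)), Mul(2, o), Mul(Rational(3, 2), Pow(o, -1))))
Mul(-150, Add(Add(Mul(Function('t')(-8), Pow(79, -1)), Mul(-23, Pow(-14, -1))), -41)) = Mul(-150, Add(Add(Mul(Mul(Rational(1, 2), Pow(-8, -1), Add(3, Mul(Pow(-8, 2), Add(4, -8)))), Pow(79, -1)), Mul(-23, Pow(-14, -1))), -41)) = Mul(-150, Add(Add(Mul(Mul(Rational(1, 2), Rational(-1, 8), Add(3, Mul(64, -4))), Rational(1, 79)), Mul(-23, Rational(-1, 14))), -41)) = Mul(-150, Add(Add(Mul(Mul(Rational(1, 2), Rational(-1, 8), Add(3, -256)), Rational(1, 79)), Rational(23, 14)), -41)) = Mul(-150, Add(Add(Mul(Mul(Rational(1, 2), Rational(-1, 8), -253), Rational(1, 79)), Rational(23, 14)), -41)) = Mul(-150, Add(Add(Mul(Rational(253, 16), Rational(1, 79)), Rational(23, 14)), -41)) = Mul(-150, Add(Add(Rational(253, 1264), Rational(23, 14)), -41)) = Mul(-150, Add(Rational(16307, 8848), -41)) = Mul(-150, Rational(-346461, 8848)) = Rational(25984575, 4424)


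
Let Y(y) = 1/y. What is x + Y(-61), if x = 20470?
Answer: 1248669/61 ≈ 20470.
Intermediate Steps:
x + Y(-61) = 20470 + 1/(-61) = 20470 - 1/61 = 1248669/61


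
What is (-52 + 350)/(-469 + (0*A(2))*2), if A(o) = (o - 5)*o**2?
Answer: -298/469 ≈ -0.63539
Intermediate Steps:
A(o) = o**2*(-5 + o) (A(o) = (-5 + o)*o**2 = o**2*(-5 + o))
(-52 + 350)/(-469 + (0*A(2))*2) = (-52 + 350)/(-469 + (0*(2**2*(-5 + 2)))*2) = 298/(-469 + (0*(4*(-3)))*2) = 298/(-469 + (0*(-12))*2) = 298/(-469 + 0*2) = 298/(-469 + 0) = 298/(-469) = 298*(-1/469) = -298/469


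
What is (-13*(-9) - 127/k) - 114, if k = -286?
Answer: 985/286 ≈ 3.4441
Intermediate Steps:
(-13*(-9) - 127/k) - 114 = (-13*(-9) - 127/(-286)) - 114 = (117 - 127*(-1/286)) - 114 = (117 + 127/286) - 114 = 33589/286 - 114 = 985/286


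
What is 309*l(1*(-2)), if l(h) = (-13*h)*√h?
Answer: 8034*I*√2 ≈ 11362.0*I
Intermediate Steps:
l(h) = -13*h^(3/2)
309*l(1*(-2)) = 309*(-13*(-2*I*√2)) = 309*(-(-26)*I*√2) = 309*(26*I*√2) = 8034*I*√2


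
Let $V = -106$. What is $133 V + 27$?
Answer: $-14071$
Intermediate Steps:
$133 V + 27 = 133 \left(-106\right) + 27 = -14098 + 27 = -14071$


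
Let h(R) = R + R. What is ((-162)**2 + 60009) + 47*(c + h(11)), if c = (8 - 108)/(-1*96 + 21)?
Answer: 262049/3 ≈ 87350.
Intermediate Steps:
h(R) = 2*R
c = 4/3 (c = -100/(-96 + 21) = -100/(-75) = -100*(-1/75) = 4/3 ≈ 1.3333)
((-162)**2 + 60009) + 47*(c + h(11)) = ((-162)**2 + 60009) + 47*(4/3 + 2*11) = (26244 + 60009) + 47*(4/3 + 22) = 86253 + 47*(70/3) = 86253 + 3290/3 = 262049/3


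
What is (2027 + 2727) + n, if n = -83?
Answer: 4671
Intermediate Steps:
(2027 + 2727) + n = (2027 + 2727) - 83 = 4754 - 83 = 4671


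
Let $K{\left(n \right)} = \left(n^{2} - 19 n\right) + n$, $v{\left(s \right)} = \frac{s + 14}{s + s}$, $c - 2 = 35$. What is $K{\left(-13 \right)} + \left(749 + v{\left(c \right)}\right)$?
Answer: $\frac{85299}{74} \approx 1152.7$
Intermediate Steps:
$c = 37$ ($c = 2 + 35 = 37$)
$v{\left(s \right)} = \frac{14 + s}{2 s}$
$K{\left(n \right)} = n^{2} - 18 n$
$K{\left(-13 \right)} + \left(749 + v{\left(c \right)}\right) = - 13 \left(-18 - 13\right) + \left(749 + \frac{14 + 37}{2 \cdot 37}\right) = \left(-13\right) \left(-31\right) + \left(749 + \frac{1}{2} \cdot \frac{1}{37} \cdot 51\right) = 403 + \left(749 + \frac{51}{74}\right) = 403 + \frac{55477}{74} = \frac{85299}{74}$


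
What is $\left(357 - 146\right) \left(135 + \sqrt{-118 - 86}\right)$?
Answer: $28485 + 422 i \sqrt{51} \approx 28485.0 + 3013.7 i$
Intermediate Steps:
$\left(357 - 146\right) \left(135 + \sqrt{-118 - 86}\right) = 211 \left(135 + \sqrt{-204}\right) = 211 \left(135 + 2 i \sqrt{51}\right) = 28485 + 422 i \sqrt{51}$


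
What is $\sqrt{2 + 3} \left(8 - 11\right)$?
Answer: $- 3 \sqrt{5} \approx -6.7082$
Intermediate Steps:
$\sqrt{2 + 3} \left(8 - 11\right) = \sqrt{5} \left(-3\right) = - 3 \sqrt{5}$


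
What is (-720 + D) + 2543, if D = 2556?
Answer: 4379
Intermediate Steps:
(-720 + D) + 2543 = (-720 + 2556) + 2543 = 1836 + 2543 = 4379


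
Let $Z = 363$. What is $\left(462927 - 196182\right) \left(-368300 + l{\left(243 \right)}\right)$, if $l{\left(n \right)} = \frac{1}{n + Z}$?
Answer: $- \frac{19844920978085}{202} \approx -9.8242 \cdot 10^{10}$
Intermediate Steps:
$l{\left(n \right)} = \frac{1}{363 + n}$ ($l{\left(n \right)} = \frac{1}{n + 363} = \frac{1}{363 + n}$)
$\left(462927 - 196182\right) \left(-368300 + l{\left(243 \right)}\right) = \left(462927 - 196182\right) \left(-368300 + \frac{1}{363 + 243}\right) = 266745 \left(-368300 + \frac{1}{606}\right) = 266745 \left(- \frac{223189799}{606}\right) = - \frac{19844920978085}{202}$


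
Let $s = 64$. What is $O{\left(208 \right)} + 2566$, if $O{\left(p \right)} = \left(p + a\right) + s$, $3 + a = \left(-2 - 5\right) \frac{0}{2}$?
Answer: $2835$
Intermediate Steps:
$a = -3$ ($a = -3 + \left(-2 - 5\right) \frac{0}{2} = -3 - 7 \cdot 0 \cdot \frac{1}{2} = -3 - 0 = -3 + 0 = -3$)
$O{\left(p \right)} = 61 + p$ ($O{\left(p \right)} = \left(p - 3\right) + 64 = \left(-3 + p\right) + 64 = 61 + p$)
$O{\left(208 \right)} + 2566 = \left(61 + 208\right) + 2566 = 269 + 2566 = 2835$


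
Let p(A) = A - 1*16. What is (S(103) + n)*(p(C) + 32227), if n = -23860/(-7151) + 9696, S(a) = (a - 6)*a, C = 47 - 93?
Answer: 4529012027505/7151 ≈ 6.3334e+8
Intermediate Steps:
C = -46
S(a) = a*(-6 + a) (S(a) = (-6 + a)*a = a*(-6 + a))
n = 69359956/7151 (n = -23860*(-1/7151) + 9696 = 23860/7151 + 9696 = 69359956/7151 ≈ 9699.3)
p(A) = -16 + A (p(A) = A - 16 = -16 + A)
(S(103) + n)*(p(C) + 32227) = (103*(-6 + 103) + 69359956/7151)*((-16 - 46) + 32227) = (103*97 + 69359956/7151)*(-62 + 32227) = (9991 + 69359956/7151)*32165 = (140805597/7151)*32165 = 4529012027505/7151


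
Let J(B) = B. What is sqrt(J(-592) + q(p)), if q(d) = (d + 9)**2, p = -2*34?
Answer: 3*sqrt(321) ≈ 53.749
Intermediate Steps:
p = -68
q(d) = (9 + d)**2
sqrt(J(-592) + q(p)) = sqrt(-592 + (9 - 68)**2) = sqrt(-592 + (-59)**2) = sqrt(-592 + 3481) = sqrt(2889) = 3*sqrt(321)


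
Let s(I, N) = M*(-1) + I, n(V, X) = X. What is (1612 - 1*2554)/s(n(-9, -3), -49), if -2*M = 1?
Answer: 1884/5 ≈ 376.80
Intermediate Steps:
M = -1/2 (M = -1/2*1 = -1/2 ≈ -0.50000)
s(I, N) = 1/2 + I (s(I, N) = -1/2*(-1) + I = 1/2 + I)
(1612 - 1*2554)/s(n(-9, -3), -49) = (1612 - 1*2554)/(1/2 - 3) = (1612 - 2554)/(-5/2) = -942*(-2/5) = 1884/5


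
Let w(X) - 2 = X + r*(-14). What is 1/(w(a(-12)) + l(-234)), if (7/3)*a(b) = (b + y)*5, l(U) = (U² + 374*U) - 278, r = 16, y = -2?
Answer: -1/33290 ≈ -3.0039e-5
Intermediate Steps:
l(U) = -278 + U² + 374*U
a(b) = -30/7 + 15*b/7 (a(b) = 3*((b - 2)*5)/7 = 3*((-2 + b)*5)/7 = 3*(-10 + 5*b)/7 = -30/7 + 15*b/7)
w(X) = -222 + X (w(X) = 2 + (X + 16*(-14)) = 2 + (X - 224) = 2 + (-224 + X) = -222 + X)
1/(w(a(-12)) + l(-234)) = 1/((-222 + (-30/7 + (15/7)*(-12))) + (-278 + (-234)² + 374*(-234))) = 1/((-222 + (-30/7 - 180/7)) + (-278 + 54756 - 87516)) = 1/((-222 - 30) - 33038) = 1/(-252 - 33038) = 1/(-33290) = -1/33290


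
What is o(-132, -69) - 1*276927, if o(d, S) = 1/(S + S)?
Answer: -38215927/138 ≈ -2.7693e+5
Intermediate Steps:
o(d, S) = 1/(2*S)
o(-132, -69) - 1*276927 = (½)/(-69) - 1*276927 = (½)*(-1/69) - 276927 = -1/138 - 276927 = -38215927/138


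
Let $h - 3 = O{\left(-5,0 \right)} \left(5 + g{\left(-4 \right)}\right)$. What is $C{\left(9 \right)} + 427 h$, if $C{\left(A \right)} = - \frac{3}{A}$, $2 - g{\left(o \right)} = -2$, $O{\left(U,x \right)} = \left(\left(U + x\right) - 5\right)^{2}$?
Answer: $\frac{1156742}{3} \approx 3.8558 \cdot 10^{5}$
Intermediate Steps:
$O{\left(U,x \right)} = \left(-5 + U + x\right)^{2}$
$g{\left(o \right)} = 4$ ($g{\left(o \right)} = 2 - -2 = 2 + 2 = 4$)
$h = 903$ ($h = 3 + \left(-5 - 5 + 0\right)^{2} \left(5 + 4\right) = 3 + \left(-10\right)^{2} \cdot 9 = 3 + 100 \cdot 9 = 3 + 900 = 903$)
$C{\left(9 \right)} + 427 h = - \frac{3}{9} + 427 \cdot 903 = \left(-3\right) \frac{1}{9} + 385581 = - \frac{1}{3} + 385581 = \frac{1156742}{3}$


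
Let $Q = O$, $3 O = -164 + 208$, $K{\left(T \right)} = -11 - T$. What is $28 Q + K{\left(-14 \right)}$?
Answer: $\frac{1241}{3} \approx 413.67$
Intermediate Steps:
$O = \frac{44}{3}$ ($O = \frac{-164 + 208}{3} = \frac{1}{3} \cdot 44 = \frac{44}{3} \approx 14.667$)
$Q = \frac{44}{3} \approx 14.667$
$28 Q + K{\left(-14 \right)} = 28 \cdot \frac{44}{3} - -3 = \frac{1232}{3} + \left(-11 + 14\right) = \frac{1232}{3} + 3 = \frac{1241}{3}$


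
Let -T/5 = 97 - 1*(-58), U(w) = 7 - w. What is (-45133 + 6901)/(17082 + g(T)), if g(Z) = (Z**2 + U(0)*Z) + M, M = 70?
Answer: -4779/76544 ≈ -0.062435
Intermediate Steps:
T = -775 (T = -5*(97 - 1*(-58)) = -5*(97 + 58) = -5*155 = -775)
g(Z) = 70 + Z**2 + 7*Z (g(Z) = (Z**2 + (7 - 1*0)*Z) + 70 = (Z**2 + (7 + 0)*Z) + 70 = (Z**2 + 7*Z) + 70 = 70 + Z**2 + 7*Z)
(-45133 + 6901)/(17082 + g(T)) = (-45133 + 6901)/(17082 + (70 + (-775)**2 + 7*(-775))) = -38232/(17082 + (70 + 600625 - 5425)) = -38232/(17082 + 595270) = -38232/612352 = -38232*1/612352 = -4779/76544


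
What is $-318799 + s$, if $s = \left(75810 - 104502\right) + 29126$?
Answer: $-318365$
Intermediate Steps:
$s = 434$ ($s = -28692 + 29126 = 434$)
$-318799 + s = -318799 + 434 = -318365$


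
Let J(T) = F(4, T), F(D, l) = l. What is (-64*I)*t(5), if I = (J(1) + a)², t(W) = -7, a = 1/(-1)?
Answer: 0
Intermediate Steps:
J(T) = T
a = -1
I = 0 (I = (1 - 1)² = 0² = 0)
(-64*I)*t(5) = -64*0*(-7) = 0*(-7) = 0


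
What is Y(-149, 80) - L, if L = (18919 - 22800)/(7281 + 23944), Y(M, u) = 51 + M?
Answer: -3056169/31225 ≈ -97.876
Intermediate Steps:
L = -3881/31225 ≈ -0.12429
Y(-149, 80) - L = (51 - 149) - 1*(-3881/31225) = -98 + 3881/31225 = -3056169/31225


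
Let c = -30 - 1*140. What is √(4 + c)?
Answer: I*√166 ≈ 12.884*I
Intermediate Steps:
c = -170 (c = -30 - 140 = -170)
√(4 + c) = √(4 - 170) = √(-166) = I*√166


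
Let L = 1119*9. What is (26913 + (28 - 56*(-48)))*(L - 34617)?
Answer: -727273434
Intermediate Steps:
L = 10071
(26913 + (28 - 56*(-48)))*(L - 34617) = (26913 + (28 - 56*(-48)))*(10071 - 34617) = (26913 + (28 + 2688))*(-24546) = (26913 + 2716)*(-24546) = 29629*(-24546) = -727273434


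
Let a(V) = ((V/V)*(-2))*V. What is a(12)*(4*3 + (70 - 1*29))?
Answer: -1272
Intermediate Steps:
a(V) = -2*V (a(V) = (1*(-2))*V = -2*V)
a(12)*(4*3 + (70 - 1*29)) = (-2*12)*(4*3 + (70 - 1*29)) = -24*(12 + (70 - 29)) = -24*(12 + 41) = -24*53 = -1272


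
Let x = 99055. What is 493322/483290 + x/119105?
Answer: 10662940776/5756225545 ≈ 1.8524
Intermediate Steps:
493322/483290 + x/119105 = 493322/483290 + 99055/119105 = 493322*(1/483290) + 99055*(1/119105) = 246661/241645 + 19811/23821 = 10662940776/5756225545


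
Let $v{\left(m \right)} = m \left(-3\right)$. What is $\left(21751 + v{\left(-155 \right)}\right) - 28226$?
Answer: $-6010$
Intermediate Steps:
$v{\left(m \right)} = - 3 m$
$\left(21751 + v{\left(-155 \right)}\right) - 28226 = \left(21751 - -465\right) - 28226 = \left(21751 + 465\right) - 28226 = 22216 - 28226 = -6010$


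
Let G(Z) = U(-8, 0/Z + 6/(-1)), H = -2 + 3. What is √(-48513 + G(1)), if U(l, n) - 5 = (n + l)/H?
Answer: I*√48522 ≈ 220.28*I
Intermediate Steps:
H = 1
U(l, n) = 5 + l + n (U(l, n) = 5 + (n + l)/1 = 5 + (l + n)*1 = 5 + (l + n) = 5 + l + n)
G(Z) = -9 (G(Z) = 5 - 8 + (0/Z + 6/(-1)) = 5 - 8 + (0 + 6*(-1)) = 5 - 8 + (0 - 6) = 5 - 8 - 6 = -9)
√(-48513 + G(1)) = √(-48513 - 9) = √(-48522) = I*√48522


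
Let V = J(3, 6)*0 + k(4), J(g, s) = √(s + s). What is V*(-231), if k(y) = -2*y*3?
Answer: 5544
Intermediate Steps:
J(g, s) = √2*√s (J(g, s) = √(2*s) = √2*√s)
k(y) = -6*y
V = -24 (V = (√2*√6)*0 - 6*4 = (2*√3)*0 - 24 = 0 - 24 = -24)
V*(-231) = -24*(-231) = 5544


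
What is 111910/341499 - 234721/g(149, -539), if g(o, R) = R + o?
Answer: 26733543893/44394870 ≈ 602.18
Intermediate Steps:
111910/341499 - 234721/g(149, -539) = 111910/341499 - 234721/(-539 + 149) = 111910*(1/341499) - 234721/(-390) = 111910/341499 - 234721*(-1/390) = 111910/341499 + 234721/390 = 26733543893/44394870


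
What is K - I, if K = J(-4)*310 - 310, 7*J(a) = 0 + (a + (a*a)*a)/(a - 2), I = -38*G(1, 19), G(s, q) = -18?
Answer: -10334/21 ≈ -492.10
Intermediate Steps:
I = 684 (I = -38*(-18) = 684)
J(a) = (a + a³)/(7*(-2 + a)) (J(a) = (0 + (a + (a*a)*a)/(a - 2))/7 = (0 + (a + a²*a)/(-2 + a))/7 = (0 + (a + a³)/(-2 + a))/7 = ((a + a³)/(-2 + a))/7 = (a + a³)/(7*(-2 + a)))
K = 4030/21 (K = ((-4 + (-4)³)/(-14 + 7*(-4)))*310 - 310 = ((-4 - 64)/(-14 - 28))*310 - 310 = (-68/(-42))*310 - 310 = -1/42*(-68)*310 - 310 = (34/21)*310 - 310 = 10540/21 - 310 = 4030/21 ≈ 191.90)
K - I = 4030/21 - 1*684 = 4030/21 - 684 = -10334/21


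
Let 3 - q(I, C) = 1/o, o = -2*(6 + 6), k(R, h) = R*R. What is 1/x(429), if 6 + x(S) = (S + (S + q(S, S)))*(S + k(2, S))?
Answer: 24/8947801 ≈ 2.6822e-6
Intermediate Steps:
k(R, h) = R²
o = -24 (o = -2*12 = -24)
q(I, C) = 73/24 (q(I, C) = 3 - 1/(-24) = 3 - 1*(-1/24) = 3 + 1/24 = 73/24)
x(S) = -6 + (4 + S)*(73/24 + 2*S) (x(S) = -6 + (S + (S + 73/24))*(S + 2²) = -6 + (S + (73/24 + S))*(S + 4) = -6 + (73/24 + 2*S)*(4 + S) = -6 + (4 + S)*(73/24 + 2*S))
1/x(429) = 1/(37/6 + 2*429² + (265/24)*429) = 1/(37/6 + 2*184041 + 37895/8) = 1/(37/6 + 368082 + 37895/8) = 1/(8947801/24) = 24/8947801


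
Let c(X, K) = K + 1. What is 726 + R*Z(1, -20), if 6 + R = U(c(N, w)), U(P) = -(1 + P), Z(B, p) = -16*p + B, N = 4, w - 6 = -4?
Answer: -2484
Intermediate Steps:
w = 2 (w = 6 - 4 = 2)
c(X, K) = 1 + K
Z(B, p) = B - 16*p
U(P) = -1 - P
R = -10 (R = -6 + (-1 - (1 + 2)) = -6 + (-1 - 1*3) = -6 + (-1 - 3) = -6 - 4 = -10)
726 + R*Z(1, -20) = 726 - 10*(1 - 16*(-20)) = 726 - 10*(1 + 320) = 726 - 10*321 = 726 - 3210 = -2484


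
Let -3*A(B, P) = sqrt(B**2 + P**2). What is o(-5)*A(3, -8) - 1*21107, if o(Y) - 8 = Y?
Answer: -21107 - sqrt(73) ≈ -21116.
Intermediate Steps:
o(Y) = 8 + Y
A(B, P) = -sqrt(B**2 + P**2)/3
o(-5)*A(3, -8) - 1*21107 = (8 - 5)*(-sqrt(3**2 + (-8)**2)/3) - 1*21107 = 3*(-sqrt(9 + 64)/3) - 21107 = 3*(-sqrt(73)/3) - 21107 = -sqrt(73) - 21107 = -21107 - sqrt(73)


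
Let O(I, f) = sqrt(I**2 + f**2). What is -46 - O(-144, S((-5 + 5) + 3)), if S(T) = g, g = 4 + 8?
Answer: -46 - 12*sqrt(145) ≈ -190.50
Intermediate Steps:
g = 12
S(T) = 12
-46 - O(-144, S((-5 + 5) + 3)) = -46 - sqrt((-144)**2 + 12**2) = -46 - sqrt(20736 + 144) = -46 - sqrt(20880) = -46 - 12*sqrt(145)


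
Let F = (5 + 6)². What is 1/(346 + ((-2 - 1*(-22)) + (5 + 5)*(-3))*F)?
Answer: -1/864 ≈ -0.0011574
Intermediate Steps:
F = 121 (F = 11² = 121)
1/(346 + ((-2 - 1*(-22)) + (5 + 5)*(-3))*F) = 1/(346 + ((-2 - 1*(-22)) + (5 + 5)*(-3))*121) = 1/(346 + ((-2 + 22) + 10*(-3))*121) = 1/(346 + (20 - 30)*121) = 1/(346 - 10*121) = 1/(346 - 1210) = 1/(-864) = -1/864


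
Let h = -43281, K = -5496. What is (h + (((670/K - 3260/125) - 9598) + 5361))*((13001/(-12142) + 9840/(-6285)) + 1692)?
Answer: -1871502574887087613/23300740840 ≈ -8.0319e+7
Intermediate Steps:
(h + (((670/K - 3260/125) - 9598) + 5361))*((13001/(-12142) + 9840/(-6285)) + 1692) = (-43281 + (((670/(-5496) - 3260/125) - 9598) + 5361))*((13001/(-12142) + 9840/(-6285)) + 1692) = (-43281 + (((670*(-1/5496) - 3260*1/125) - 9598) + 5361))*((13001*(-1/12142) + 9840*(-1/6285)) + 1692) = (-43281 + (((-335/2748 - 652/25) - 9598) + 5361))*((-13001/12142 - 656/419) + 1692) = (-43281 + ((-1800071/68700 - 9598) + 5361))*(-13412571/5087498 + 1692) = (-43281 + (-661182671/68700 + 5361))*(8594634045/5087498) = (-43281 - 292881971/68700)*(8594634045/5087498) = -3266286671/68700*8594634045/5087498 = -1871502574887087613/23300740840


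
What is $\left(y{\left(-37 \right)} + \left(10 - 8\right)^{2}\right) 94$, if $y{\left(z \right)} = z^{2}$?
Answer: $129062$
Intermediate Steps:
$\left(y{\left(-37 \right)} + \left(10 - 8\right)^{2}\right) 94 = \left(\left(-37\right)^{2} + \left(10 - 8\right)^{2}\right) 94 = \left(1369 + 2^{2}\right) 94 = \left(1369 + 4\right) 94 = 1373 \cdot 94 = 129062$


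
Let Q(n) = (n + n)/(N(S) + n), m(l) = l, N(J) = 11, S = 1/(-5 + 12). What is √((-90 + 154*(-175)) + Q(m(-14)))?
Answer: 2*I*√60819/3 ≈ 164.41*I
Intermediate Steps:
S = ⅐ (S = 1/7 = ⅐ ≈ 0.14286)
Q(n) = 2*n/(11 + n) (Q(n) = (n + n)/(11 + n) = (2*n)/(11 + n) = 2*n/(11 + n))
√((-90 + 154*(-175)) + Q(m(-14))) = √((-90 + 154*(-175)) + 2*(-14)/(11 - 14)) = √((-90 - 26950) + 2*(-14)/(-3)) = √(-27040 + 2*(-14)*(-⅓)) = √(-27040 + 28/3) = √(-81092/3) = 2*I*√60819/3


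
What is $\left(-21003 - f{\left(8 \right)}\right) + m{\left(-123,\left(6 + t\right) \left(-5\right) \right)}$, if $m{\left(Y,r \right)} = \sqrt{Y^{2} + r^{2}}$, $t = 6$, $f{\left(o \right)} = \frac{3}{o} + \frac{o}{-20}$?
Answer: $- \frac{840119}{40} + 3 \sqrt{2081} \approx -20866.0$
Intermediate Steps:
$f{\left(o \right)} = \frac{3}{o} - \frac{o}{20}$ ($f{\left(o \right)} = \frac{3}{o} + o \left(- \frac{1}{20}\right) = \frac{3}{o} - \frac{o}{20}$)
$\left(-21003 - f{\left(8 \right)}\right) + m{\left(-123,\left(6 + t\right) \left(-5\right) \right)} = \left(-21003 - \left(\frac{3}{8} - \frac{2}{5}\right)\right) + \sqrt{\left(-123\right)^{2} + \left(\left(6 + 6\right) \left(-5\right)\right)^{2}} = \left(-21003 - \left(3 \cdot \frac{1}{8} - \frac{2}{5}\right)\right) + \sqrt{15129 + \left(12 \left(-5\right)\right)^{2}} = \left(-21003 - \left(\frac{3}{8} - \frac{2}{5}\right)\right) + \sqrt{15129 + \left(-60\right)^{2}} = \left(-21003 - - \frac{1}{40}\right) + \sqrt{15129 + 3600} = \left(-21003 + \frac{1}{40}\right) + \sqrt{18729} = - \frac{840119}{40} + 3 \sqrt{2081}$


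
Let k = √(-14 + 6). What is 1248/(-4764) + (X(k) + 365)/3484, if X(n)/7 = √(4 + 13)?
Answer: -217431/1383148 + 7*√17/3484 ≈ -0.14892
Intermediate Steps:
k = 2*I*√2 (k = √(-8) = 2*I*√2 ≈ 2.8284*I)
X(n) = 7*√17 (X(n) = 7*√(4 + 13) = 7*√17)
1248/(-4764) + (X(k) + 365)/3484 = 1248/(-4764) + (7*√17 + 365)/3484 = 1248*(-1/4764) + (365 + 7*√17)*(1/3484) = -104/397 + (365/3484 + 7*√17/3484) = -217431/1383148 + 7*√17/3484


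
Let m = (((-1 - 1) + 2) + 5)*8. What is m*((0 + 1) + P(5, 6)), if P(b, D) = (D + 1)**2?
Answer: 2000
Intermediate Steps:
P(b, D) = (1 + D)**2
m = 40 (m = ((-2 + 2) + 5)*8 = (0 + 5)*8 = 5*8 = 40)
m*((0 + 1) + P(5, 6)) = 40*((0 + 1) + (1 + 6)**2) = 40*(1 + 7**2) = 40*(1 + 49) = 40*50 = 2000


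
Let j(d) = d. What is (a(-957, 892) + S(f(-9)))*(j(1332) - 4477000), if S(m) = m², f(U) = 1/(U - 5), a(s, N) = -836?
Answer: 183340145035/49 ≈ 3.7416e+9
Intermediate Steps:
f(U) = 1/(-5 + U)
(a(-957, 892) + S(f(-9)))*(j(1332) - 4477000) = (-836 + (1/(-5 - 9))²)*(1332 - 4477000) = (-836 + (1/(-14))²)*(-4475668) = (-836 + (-1/14)²)*(-4475668) = (-836 + 1/196)*(-4475668) = -163855/196*(-4475668) = 183340145035/49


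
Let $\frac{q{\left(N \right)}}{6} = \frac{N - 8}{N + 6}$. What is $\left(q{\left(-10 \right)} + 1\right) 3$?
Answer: $84$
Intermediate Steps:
$q{\left(N \right)} = \frac{6 \left(-8 + N\right)}{6 + N}$ ($q{\left(N \right)} = 6 \frac{N - 8}{N + 6} = 6 \frac{-8 + N}{6 + N} = \frac{6 \left(-8 + N\right)}{6 + N}$)
$\left(q{\left(-10 \right)} + 1\right) 3 = \left(\frac{6 \left(-8 - 10\right)}{6 - 10} + 1\right) 3 = \left(6 \frac{1}{-4} \left(-18\right) + 1\right) 3 = \left(6 \left(- \frac{1}{4}\right) \left(-18\right) + 1\right) 3 = \left(27 + 1\right) 3 = 28 \cdot 3 = 84$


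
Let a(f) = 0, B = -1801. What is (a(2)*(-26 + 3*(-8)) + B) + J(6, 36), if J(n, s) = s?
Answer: -1765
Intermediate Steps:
(a(2)*(-26 + 3*(-8)) + B) + J(6, 36) = (0*(-26 + 3*(-8)) - 1801) + 36 = (0*(-26 - 24) - 1801) + 36 = (0*(-50) - 1801) + 36 = (0 - 1801) + 36 = -1801 + 36 = -1765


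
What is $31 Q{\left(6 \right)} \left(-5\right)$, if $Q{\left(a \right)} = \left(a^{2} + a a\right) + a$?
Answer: $-12090$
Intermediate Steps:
$Q{\left(a \right)} = a + 2 a^{2}$ ($Q{\left(a \right)} = \left(a^{2} + a^{2}\right) + a = 2 a^{2} + a = a + 2 a^{2}$)
$31 Q{\left(6 \right)} \left(-5\right) = 31 \cdot 6 \left(1 + 2 \cdot 6\right) \left(-5\right) = 31 \cdot 6 \left(1 + 12\right) \left(-5\right) = 31 \cdot 6 \cdot 13 \left(-5\right) = 31 \cdot 78 \left(-5\right) = 2418 \left(-5\right) = -12090$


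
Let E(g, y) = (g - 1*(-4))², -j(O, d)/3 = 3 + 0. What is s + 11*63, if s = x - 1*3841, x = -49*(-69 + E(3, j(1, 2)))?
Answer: -2168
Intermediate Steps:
j(O, d) = -9 (j(O, d) = -3*(3 + 0) = -3*3 = -9)
E(g, y) = (4 + g)² (E(g, y) = (g + 4)² = (4 + g)²)
x = 980 (x = -49*(-69 + (4 + 3)²) = -49*(-69 + 7²) = -49*(-69 + 49) = -49*(-20) = 980)
s = -2861 (s = 980 - 1*3841 = 980 - 3841 = -2861)
s + 11*63 = -2861 + 11*63 = -2861 + 693 = -2168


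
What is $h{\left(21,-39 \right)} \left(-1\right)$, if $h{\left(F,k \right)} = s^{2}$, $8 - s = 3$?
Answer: $-25$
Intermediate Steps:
$s = 5$ ($s = 8 - 3 = 5$)
$h{\left(F,k \right)} = 25$ ($h{\left(F,k \right)} = 5^{2} = 25$)
$h{\left(21,-39 \right)} \left(-1\right) = 25 \left(-1\right) = -25$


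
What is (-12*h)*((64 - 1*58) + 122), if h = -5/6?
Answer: 1280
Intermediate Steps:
h = -5/6 (h = -5*1/6 = -5/6 ≈ -0.83333)
(-12*h)*((64 - 1*58) + 122) = (-12*(-5/6))*((64 - 1*58) + 122) = 10*((64 - 58) + 122) = 10*(6 + 122) = 10*128 = 1280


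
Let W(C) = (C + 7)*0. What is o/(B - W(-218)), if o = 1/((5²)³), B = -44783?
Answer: -1/699734375 ≈ -1.4291e-9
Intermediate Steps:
W(C) = 0 (W(C) = (7 + C)*0 = 0)
o = 1/15625 (o = 1/(25³) = 1/15625 ≈ 6.4000e-5)
o/(B - W(-218)) = 1/(15625*(-44783 - 1*0)) = 1/(15625*(-44783 + 0)) = (1/15625)/(-44783) = (1/15625)*(-1/44783) = -1/699734375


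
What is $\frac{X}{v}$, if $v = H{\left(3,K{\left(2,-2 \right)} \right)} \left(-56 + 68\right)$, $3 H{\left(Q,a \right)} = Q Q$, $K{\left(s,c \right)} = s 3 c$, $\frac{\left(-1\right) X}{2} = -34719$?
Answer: $\frac{11573}{6} \approx 1928.8$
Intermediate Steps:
$X = 69438$ ($X = \left(-2\right) \left(-34719\right) = 69438$)
$K{\left(s,c \right)} = 3 c s$ ($K{\left(s,c \right)} = 3 s c = 3 c s$)
$H{\left(Q,a \right)} = \frac{Q^{2}}{3}$ ($H{\left(Q,a \right)} = \frac{Q Q}{3} = \frac{Q^{2}}{3}$)
$v = 36$ ($v = \frac{3^{2}}{3} \left(-56 + 68\right) = \frac{1}{3} \cdot 9 \cdot 12 = 3 \cdot 12 = 36$)
$\frac{X}{v} = \frac{69438}{36} = 69438 \cdot \frac{1}{36} = \frac{11573}{6}$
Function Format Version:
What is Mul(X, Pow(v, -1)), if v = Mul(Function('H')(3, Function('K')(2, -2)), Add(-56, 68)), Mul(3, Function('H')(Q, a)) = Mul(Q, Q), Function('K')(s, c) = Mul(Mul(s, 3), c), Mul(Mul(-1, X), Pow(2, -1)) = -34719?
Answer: Rational(11573, 6) ≈ 1928.8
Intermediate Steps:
X = 69438 (X = Mul(-2, -34719) = 69438)
Function('K')(s, c) = Mul(3, c, s) (Function('K')(s, c) = Mul(Mul(3, s), c) = Mul(3, c, s))
Function('H')(Q, a) = Mul(Rational(1, 3), Pow(Q, 2)) (Function('H')(Q, a) = Mul(Rational(1, 3), Mul(Q, Q)) = Mul(Rational(1, 3), Pow(Q, 2)))
v = 36 (v = Mul(Mul(Rational(1, 3), Pow(3, 2)), Add(-56, 68)) = Mul(Mul(Rational(1, 3), 9), 12) = Mul(3, 12) = 36)
Mul(X, Pow(v, -1)) = Mul(69438, Pow(36, -1)) = Mul(69438, Rational(1, 36)) = Rational(11573, 6)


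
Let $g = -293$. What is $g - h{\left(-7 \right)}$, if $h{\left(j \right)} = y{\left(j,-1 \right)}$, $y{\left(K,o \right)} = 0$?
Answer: $-293$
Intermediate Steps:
$h{\left(j \right)} = 0$
$g - h{\left(-7 \right)} = -293 - 0 = -293 + 0 = -293$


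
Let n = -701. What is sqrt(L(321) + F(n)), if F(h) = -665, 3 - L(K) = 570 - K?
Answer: I*sqrt(911) ≈ 30.183*I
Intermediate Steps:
L(K) = -567 + K (L(K) = 3 - (570 - K) = 3 + (-570 + K) = -567 + K)
sqrt(L(321) + F(n)) = sqrt((-567 + 321) - 665) = sqrt(-246 - 665) = sqrt(-911) = I*sqrt(911)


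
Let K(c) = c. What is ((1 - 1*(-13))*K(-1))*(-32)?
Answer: 448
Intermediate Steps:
((1 - 1*(-13))*K(-1))*(-32) = ((1 - 1*(-13))*(-1))*(-32) = ((1 + 13)*(-1))*(-32) = (14*(-1))*(-32) = -14*(-32) = 448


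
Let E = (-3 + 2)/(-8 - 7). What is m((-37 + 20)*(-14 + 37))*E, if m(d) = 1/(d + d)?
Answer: -1/11730 ≈ -8.5252e-5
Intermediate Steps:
E = 1/15 (E = -1/(-15) = -1*(-1/15) = 1/15 ≈ 0.066667)
m(d) = 1/(2*d)
m((-37 + 20)*(-14 + 37))*E = (1/(2*(((-37 + 20)*(-14 + 37)))))*(1/15) = (1/(2*((-17*23))))*(1/15) = ((1/2)/(-391))*(1/15) = ((1/2)*(-1/391))*(1/15) = -1/782*1/15 = -1/11730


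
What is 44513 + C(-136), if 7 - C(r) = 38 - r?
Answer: 44346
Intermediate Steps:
C(r) = -31 + r (C(r) = 7 - (38 - r) = 7 + (-38 + r) = -31 + r)
44513 + C(-136) = 44513 + (-31 - 136) = 44513 - 167 = 44346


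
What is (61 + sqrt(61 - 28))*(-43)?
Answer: -2623 - 43*sqrt(33) ≈ -2870.0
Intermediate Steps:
(61 + sqrt(61 - 28))*(-43) = (61 + sqrt(33))*(-43) = -2623 - 43*sqrt(33)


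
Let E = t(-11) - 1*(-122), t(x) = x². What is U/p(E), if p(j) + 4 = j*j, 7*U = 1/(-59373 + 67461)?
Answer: 1/3342891720 ≈ 2.9914e-10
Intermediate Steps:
U = 1/56616 (U = 1/(7*(-59373 + 67461)) = (⅐)/8088 = (⅐)*(1/8088) = 1/56616 ≈ 1.7663e-5)
E = 243 (E = (-11)² - 1*(-122) = 121 + 122 = 243)
p(j) = -4 + j² (p(j) = -4 + j*j = -4 + j²)
U/p(E) = 1/(56616*(-4 + 243²)) = 1/(56616*(-4 + 59049)) = (1/56616)/59045 = (1/56616)*(1/59045) = 1/3342891720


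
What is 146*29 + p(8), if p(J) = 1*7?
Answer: 4241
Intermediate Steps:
p(J) = 7
146*29 + p(8) = 146*29 + 7 = 4234 + 7 = 4241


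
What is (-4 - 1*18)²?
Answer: 484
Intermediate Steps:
(-4 - 1*18)² = (-4 - 18)² = (-22)² = 484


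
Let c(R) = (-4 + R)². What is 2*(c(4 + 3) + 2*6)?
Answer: 42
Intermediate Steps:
2*(c(4 + 3) + 2*6) = 2*((-4 + (4 + 3))² + 2*6) = 2*((-4 + 7)² + 12) = 2*(3² + 12) = 2*(9 + 12) = 2*21 = 42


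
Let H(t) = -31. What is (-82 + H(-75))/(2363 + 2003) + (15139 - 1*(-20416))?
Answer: 155233017/4366 ≈ 35555.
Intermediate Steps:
(-82 + H(-75))/(2363 + 2003) + (15139 - 1*(-20416)) = (-82 - 31)/(2363 + 2003) + (15139 - 1*(-20416)) = -113/4366 + (15139 + 20416) = -113*1/4366 + 35555 = -113/4366 + 35555 = 155233017/4366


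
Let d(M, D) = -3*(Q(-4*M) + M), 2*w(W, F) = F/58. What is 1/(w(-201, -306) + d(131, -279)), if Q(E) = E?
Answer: 58/68229 ≈ 0.00085008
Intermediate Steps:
w(W, F) = F/116 (w(W, F) = (F/58)/2 = F/116)
d(M, D) = 9*M (d(M, D) = -3*(-4*M + M) = -(-9)*M = 9*M)
1/(w(-201, -306) + d(131, -279)) = 1/((1/116)*(-306) + 9*131) = 1/(-153/58 + 1179) = 1/(68229/58) = 58/68229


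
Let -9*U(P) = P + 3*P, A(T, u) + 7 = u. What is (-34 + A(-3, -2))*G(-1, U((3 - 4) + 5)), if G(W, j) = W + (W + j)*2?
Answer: 2537/9 ≈ 281.89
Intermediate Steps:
A(T, u) = -7 + u
U(P) = -4*P/9 (U(P) = -(P + 3*P)/9 = -4*P/9)
G(W, j) = 2*j + 3*W (G(W, j) = W + (2*W + 2*j) = 2*j + 3*W)
(-34 + A(-3, -2))*G(-1, U((3 - 4) + 5)) = (-34 + (-7 - 2))*(2*(-4*((3 - 4) + 5)/9) + 3*(-1)) = (-34 - 9)*(2*(-4*(-1 + 5)/9) - 3) = -43*(2*(-4/9*4) - 3) = -43*(2*(-16/9) - 3) = -43*(-32/9 - 3) = -43*(-59/9) = 2537/9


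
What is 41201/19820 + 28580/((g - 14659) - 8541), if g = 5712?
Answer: 4814609/10831630 ≈ 0.44450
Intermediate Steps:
41201/19820 + 28580/((g - 14659) - 8541) = 41201/19820 + 28580/((5712 - 14659) - 8541) = 41201*(1/19820) + 28580/(-8947 - 8541) = 41201/19820 + 28580/(-17488) = 41201/19820 + 28580*(-1/17488) = 41201/19820 - 7145/4372 = 4814609/10831630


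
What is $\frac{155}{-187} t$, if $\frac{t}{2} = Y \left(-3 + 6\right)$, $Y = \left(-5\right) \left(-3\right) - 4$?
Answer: $- \frac{930}{17} \approx -54.706$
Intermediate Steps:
$Y = 11$ ($Y = 15 - 4 = 11$)
$t = 66$ ($t = 2 \cdot 11 \left(-3 + 6\right) = 2 \cdot 11 \cdot 3 = 2 \cdot 33 = 66$)
$\frac{155}{-187} t = \frac{155}{-187} \cdot 66 = 155 \left(- \frac{1}{187}\right) 66 = \left(- \frac{155}{187}\right) 66 = - \frac{930}{17}$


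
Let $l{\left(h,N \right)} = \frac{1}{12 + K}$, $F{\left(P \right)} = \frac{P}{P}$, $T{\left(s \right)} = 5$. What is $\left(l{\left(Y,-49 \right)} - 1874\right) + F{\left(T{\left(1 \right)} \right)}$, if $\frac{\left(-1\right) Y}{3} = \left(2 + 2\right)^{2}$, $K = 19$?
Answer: $- \frac{58062}{31} \approx -1873.0$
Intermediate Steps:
$F{\left(P \right)} = 1$
$Y = -48$ ($Y = - 3 \left(2 + 2\right)^{2} = - 3 \cdot 4^{2} = \left(-3\right) 16 = -48$)
$l{\left(h,N \right)} = \frac{1}{31}$ ($l{\left(h,N \right)} = \frac{1}{12 + 19} = \frac{1}{31}$)
$\left(l{\left(Y,-49 \right)} - 1874\right) + F{\left(T{\left(1 \right)} \right)} = \left(\frac{1}{31} - 1874\right) + 1 = - \frac{58093}{31} + 1 = - \frac{58062}{31}$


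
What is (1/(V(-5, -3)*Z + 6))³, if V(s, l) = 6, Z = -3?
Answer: -1/1728 ≈ -0.00057870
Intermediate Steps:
(1/(V(-5, -3)*Z + 6))³ = (1/(6*(-3) + 6))³ = (1/(-18 + 6))³ = (1/(-12))³ = (-1/12)³ = -1/1728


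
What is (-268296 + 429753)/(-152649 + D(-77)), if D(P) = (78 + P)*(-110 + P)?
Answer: -161457/152836 ≈ -1.0564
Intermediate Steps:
D(P) = (-110 + P)*(78 + P)
(-268296 + 429753)/(-152649 + D(-77)) = (-268296 + 429753)/(-152649 + (-8580 + (-77)² - 32*(-77))) = 161457/(-152649 + (-8580 + 5929 + 2464)) = 161457/(-152649 - 187) = 161457/(-152836) = 161457*(-1/152836) = -161457/152836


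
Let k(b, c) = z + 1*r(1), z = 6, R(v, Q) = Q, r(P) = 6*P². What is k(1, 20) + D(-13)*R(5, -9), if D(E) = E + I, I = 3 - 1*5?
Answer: 147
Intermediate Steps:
I = -2 (I = 3 - 5 = -2)
D(E) = -2 + E (D(E) = E - 2 = -2 + E)
k(b, c) = 12 (k(b, c) = 6 + 1*(6*1²) = 6 + 1*(6*1) = 6 + 1*6 = 6 + 6 = 12)
k(1, 20) + D(-13)*R(5, -9) = 12 + (-2 - 13)*(-9) = 12 - 15*(-9) = 12 + 135 = 147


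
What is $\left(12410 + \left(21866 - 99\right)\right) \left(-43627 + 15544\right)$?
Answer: $-959792691$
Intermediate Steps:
$\left(12410 + \left(21866 - 99\right)\right) \left(-43627 + 15544\right) = \left(12410 + 21767\right) \left(-28083\right) = 34177 \left(-28083\right) = -959792691$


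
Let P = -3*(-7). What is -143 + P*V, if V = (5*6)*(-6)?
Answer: -3923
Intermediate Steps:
P = 21
V = -180 (V = 30*(-6) = -180)
-143 + P*V = -143 + 21*(-180) = -143 - 3780 = -3923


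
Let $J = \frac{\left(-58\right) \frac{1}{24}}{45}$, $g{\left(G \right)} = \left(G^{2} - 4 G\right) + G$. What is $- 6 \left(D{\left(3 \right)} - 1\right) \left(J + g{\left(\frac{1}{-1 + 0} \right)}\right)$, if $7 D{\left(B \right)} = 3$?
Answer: $\frac{4262}{315} \approx 13.53$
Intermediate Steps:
$D{\left(B \right)} = \frac{3}{7}$ ($D{\left(B \right)} = \frac{1}{7} \cdot 3 = \frac{3}{7}$)
$g{\left(G \right)} = G^{2} - 3 G$
$J = - \frac{29}{540}$ ($J = \left(-58\right) \frac{1}{24} \cdot \frac{1}{45} = \left(- \frac{29}{12}\right) \frac{1}{45} = - \frac{29}{540} \approx -0.053704$)
$- 6 \left(D{\left(3 \right)} - 1\right) \left(J + g{\left(\frac{1}{-1 + 0} \right)}\right) = - 6 \left(\frac{3}{7} - 1\right) \left(- \frac{29}{540} + \frac{-3 + \frac{1}{-1 + 0}}{-1 + 0}\right) = \left(-6\right) \left(- \frac{4}{7}\right) \left(- \frac{29}{540} + \frac{-3 + \frac{1}{-1}}{-1}\right) = \frac{24 \left(- \frac{29}{540} - \left(-3 - 1\right)\right)}{7} = \frac{24 \left(- \frac{29}{540} - -4\right)}{7} = \frac{24 \left(- \frac{29}{540} + 4\right)}{7} = \frac{24}{7} \cdot \frac{2131}{540} = \frac{4262}{315}$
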